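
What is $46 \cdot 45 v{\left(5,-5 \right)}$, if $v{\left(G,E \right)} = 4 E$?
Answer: $-41400$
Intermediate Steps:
$46 \cdot 45 v{\left(5,-5 \right)} = 46 \cdot 45 \cdot 4 \left(-5\right) = 2070 \left(-20\right) = -41400$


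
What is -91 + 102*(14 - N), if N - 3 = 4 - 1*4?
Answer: 1031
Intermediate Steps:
N = 3 (N = 3 + (4 - 1*4) = 3 + (4 - 4) = 3 + 0 = 3)
-91 + 102*(14 - N) = -91 + 102*(14 - 1*3) = -91 + 102*(14 - 3) = -91 + 102*11 = -91 + 1122 = 1031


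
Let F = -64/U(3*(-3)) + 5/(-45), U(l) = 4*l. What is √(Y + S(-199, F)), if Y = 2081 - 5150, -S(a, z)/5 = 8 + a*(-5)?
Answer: 2*I*√2021 ≈ 89.911*I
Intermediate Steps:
F = 5/3 (F = -64/(4*(3*(-3))) + 5/(-45) = -64/(4*(-9)) + 5*(-1/45) = -64/(-36) - ⅑ = -64*(-1/36) - ⅑ = 16/9 - ⅑ = 5/3 ≈ 1.6667)
S(a, z) = -40 + 25*a (S(a, z) = -5*(8 + a*(-5)) = -5*(8 - 5*a) = -40 + 25*a)
Y = -3069
√(Y + S(-199, F)) = √(-3069 + (-40 + 25*(-199))) = √(-3069 + (-40 - 4975)) = √(-3069 - 5015) = √(-8084) = 2*I*√2021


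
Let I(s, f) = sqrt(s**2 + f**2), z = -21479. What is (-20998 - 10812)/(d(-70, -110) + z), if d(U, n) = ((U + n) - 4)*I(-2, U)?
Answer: 683246990/295317617 - 11706080*sqrt(1226)/295317617 ≈ 0.92567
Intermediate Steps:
I(s, f) = sqrt(f**2 + s**2)
d(U, n) = sqrt(4 + U**2)*(-4 + U + n) (d(U, n) = ((U + n) - 4)*sqrt(U**2 + (-2)**2) = (-4 + U + n)*sqrt(U**2 + 4) = (-4 + U + n)*sqrt(4 + U**2) = sqrt(4 + U**2)*(-4 + U + n))
(-20998 - 10812)/(d(-70, -110) + z) = (-20998 - 10812)/(sqrt(4 + (-70)**2)*(-4 - 70 - 110) - 21479) = -31810/(sqrt(4 + 4900)*(-184) - 21479) = -31810/(sqrt(4904)*(-184) - 21479) = -31810/((2*sqrt(1226))*(-184) - 21479) = -31810/(-368*sqrt(1226) - 21479) = -31810/(-21479 - 368*sqrt(1226))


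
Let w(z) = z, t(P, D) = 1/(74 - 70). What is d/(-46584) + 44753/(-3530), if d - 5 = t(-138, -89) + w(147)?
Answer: -1390207463/109627680 ≈ -12.681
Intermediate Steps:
t(P, D) = ¼ (t(P, D) = 1/4 = ¼)
d = 609/4 (d = 5 + (¼ + 147) = 5 + 589/4 = 609/4 ≈ 152.25)
d/(-46584) + 44753/(-3530) = (609/4)/(-46584) + 44753/(-3530) = (609/4)*(-1/46584) + 44753*(-1/3530) = -203/62112 - 44753/3530 = -1390207463/109627680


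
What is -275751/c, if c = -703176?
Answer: 91917/234392 ≈ 0.39215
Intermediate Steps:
-275751/c = -275751/(-703176) = -275751*(-1/703176) = 91917/234392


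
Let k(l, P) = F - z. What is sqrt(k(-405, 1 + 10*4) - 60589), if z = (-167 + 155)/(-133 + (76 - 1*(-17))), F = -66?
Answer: I*sqrt(6065530)/10 ≈ 246.28*I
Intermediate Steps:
z = 3/10 (z = -12/(-133 + (76 + 17)) = -12/(-133 + 93) = -12/(-40) = -12*(-1/40) = 3/10 ≈ 0.30000)
k(l, P) = -663/10 (k(l, P) = -66 - 1*3/10 = -66 - 3/10 = -663/10)
sqrt(k(-405, 1 + 10*4) - 60589) = sqrt(-663/10 - 60589) = sqrt(-606553/10) = I*sqrt(6065530)/10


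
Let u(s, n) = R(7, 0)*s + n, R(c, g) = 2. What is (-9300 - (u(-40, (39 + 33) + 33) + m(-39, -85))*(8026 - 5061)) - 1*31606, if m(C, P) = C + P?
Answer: 252629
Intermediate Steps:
u(s, n) = n + 2*s (u(s, n) = 2*s + n = n + 2*s)
(-9300 - (u(-40, (39 + 33) + 33) + m(-39, -85))*(8026 - 5061)) - 1*31606 = (-9300 - ((((39 + 33) + 33) + 2*(-40)) + (-39 - 85))*(8026 - 5061)) - 1*31606 = (-9300 - (((72 + 33) - 80) - 124)*2965) - 31606 = (-9300 - ((105 - 80) - 124)*2965) - 31606 = (-9300 - (25 - 124)*2965) - 31606 = (-9300 - (-99)*2965) - 31606 = (-9300 - 1*(-293535)) - 31606 = (-9300 + 293535) - 31606 = 284235 - 31606 = 252629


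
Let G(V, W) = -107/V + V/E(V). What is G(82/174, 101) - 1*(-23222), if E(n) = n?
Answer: 942834/41 ≈ 22996.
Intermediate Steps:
G(V, W) = 1 - 107/V (G(V, W) = -107/V + V/V = -107/V + 1 = 1 - 107/V)
G(82/174, 101) - 1*(-23222) = (-107 + 82/174)/((82/174)) - 1*(-23222) = (-107 + 82*(1/174))/((82*(1/174))) + 23222 = (-107 + 41/87)/(41/87) + 23222 = (87/41)*(-9268/87) + 23222 = -9268/41 + 23222 = 942834/41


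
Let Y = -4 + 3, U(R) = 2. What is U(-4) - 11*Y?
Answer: 13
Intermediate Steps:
Y = -1
U(-4) - 11*Y = 2 - 11*(-1) = 2 + 11 = 13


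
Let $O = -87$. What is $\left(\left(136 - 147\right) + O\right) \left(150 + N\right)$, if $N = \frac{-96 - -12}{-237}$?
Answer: $- \frac{1164044}{79} \approx -14735.0$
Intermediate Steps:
$N = \frac{28}{79}$ ($N = \left(-96 + 12\right) \left(- \frac{1}{237}\right) = \left(-84\right) \left(- \frac{1}{237}\right) = \frac{28}{79} \approx 0.35443$)
$\left(\left(136 - 147\right) + O\right) \left(150 + N\right) = \left(\left(136 - 147\right) - 87\right) \left(150 + \frac{28}{79}\right) = \left(-11 - 87\right) \frac{11878}{79} = \left(-98\right) \frac{11878}{79} = - \frac{1164044}{79}$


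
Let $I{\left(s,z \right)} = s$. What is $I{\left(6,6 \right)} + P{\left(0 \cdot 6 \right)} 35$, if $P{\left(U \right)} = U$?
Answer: $6$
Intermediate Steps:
$I{\left(6,6 \right)} + P{\left(0 \cdot 6 \right)} 35 = 6 + 0 \cdot 6 \cdot 35 = 6 + 0 \cdot 35 = 6 + 0 = 6$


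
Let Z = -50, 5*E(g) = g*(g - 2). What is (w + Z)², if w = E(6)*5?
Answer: 676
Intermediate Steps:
E(g) = g*(-2 + g)/5 (E(g) = (g*(g - 2))/5 = (g*(-2 + g))/5 = g*(-2 + g)/5)
w = 24 (w = ((⅕)*6*(-2 + 6))*5 = ((⅕)*6*4)*5 = (24/5)*5 = 24)
(w + Z)² = (24 - 50)² = (-26)² = 676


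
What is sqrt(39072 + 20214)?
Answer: sqrt(59286) ≈ 243.49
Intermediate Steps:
sqrt(39072 + 20214) = sqrt(59286)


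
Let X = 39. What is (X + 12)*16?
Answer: 816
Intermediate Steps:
(X + 12)*16 = (39 + 12)*16 = 51*16 = 816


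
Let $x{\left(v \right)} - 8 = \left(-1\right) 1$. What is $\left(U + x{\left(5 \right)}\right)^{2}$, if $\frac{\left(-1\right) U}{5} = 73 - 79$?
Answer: $1369$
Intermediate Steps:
$U = 30$ ($U = - 5 \left(73 - 79\right) = \left(-5\right) \left(-6\right) = 30$)
$x{\left(v \right)} = 7$ ($x{\left(v \right)} = 8 - 1 = 7$)
$\left(U + x{\left(5 \right)}\right)^{2} = \left(30 + 7\right)^{2} = 37^{2} = 1369$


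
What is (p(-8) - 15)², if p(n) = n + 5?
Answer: 324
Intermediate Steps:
p(n) = 5 + n
(p(-8) - 15)² = ((5 - 8) - 15)² = (-3 - 15)² = (-18)² = 324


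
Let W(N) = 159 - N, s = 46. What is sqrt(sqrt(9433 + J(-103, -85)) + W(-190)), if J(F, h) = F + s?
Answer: sqrt(349 + 4*sqrt(586)) ≈ 21.115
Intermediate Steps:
J(F, h) = 46 + F (J(F, h) = F + 46 = 46 + F)
sqrt(sqrt(9433 + J(-103, -85)) + W(-190)) = sqrt(sqrt(9433 + (46 - 103)) + (159 - 1*(-190))) = sqrt(sqrt(9433 - 57) + (159 + 190)) = sqrt(sqrt(9376) + 349) = sqrt(4*sqrt(586) + 349) = sqrt(349 + 4*sqrt(586))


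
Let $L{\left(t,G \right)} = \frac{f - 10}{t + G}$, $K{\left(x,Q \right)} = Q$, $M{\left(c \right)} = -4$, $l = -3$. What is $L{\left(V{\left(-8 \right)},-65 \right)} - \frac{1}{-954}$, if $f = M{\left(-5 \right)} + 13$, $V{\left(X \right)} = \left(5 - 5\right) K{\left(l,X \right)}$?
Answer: $\frac{1019}{62010} \approx 0.016433$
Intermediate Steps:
$V{\left(X \right)} = 0$ ($V{\left(X \right)} = \left(5 - 5\right) X = 0 X = 0$)
$f = 9$ ($f = -4 + 13 = 9$)
$L{\left(t,G \right)} = - \frac{1}{G + t}$ ($L{\left(t,G \right)} = \frac{9 - 10}{t + G} = - \frac{1}{G + t}$)
$L{\left(V{\left(-8 \right)},-65 \right)} - \frac{1}{-954} = - \frac{1}{-65 + 0} - \frac{1}{-954} = - \frac{1}{-65} - - \frac{1}{954} = \left(-1\right) \left(- \frac{1}{65}\right) + \frac{1}{954} = \frac{1}{65} + \frac{1}{954} = \frac{1019}{62010}$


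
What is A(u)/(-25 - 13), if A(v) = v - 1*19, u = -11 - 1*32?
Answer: 31/19 ≈ 1.6316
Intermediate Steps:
u = -43 (u = -11 - 32 = -43)
A(v) = -19 + v (A(v) = v - 19 = -19 + v)
A(u)/(-25 - 13) = (-19 - 43)/(-25 - 13) = -62/(-38) = -1/38*(-62) = 31/19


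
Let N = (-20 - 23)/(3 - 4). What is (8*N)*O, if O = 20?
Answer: 6880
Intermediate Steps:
N = 43 (N = -43/(-1) = -43*(-1) = 43)
(8*N)*O = (8*43)*20 = 344*20 = 6880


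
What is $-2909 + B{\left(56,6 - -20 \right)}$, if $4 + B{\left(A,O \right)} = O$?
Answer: $-2887$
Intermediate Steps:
$B{\left(A,O \right)} = -4 + O$
$-2909 + B{\left(56,6 - -20 \right)} = -2909 + \left(-4 + \left(6 - -20\right)\right) = -2909 + \left(-4 + \left(6 + 20\right)\right) = -2909 + \left(-4 + 26\right) = -2909 + 22 = -2887$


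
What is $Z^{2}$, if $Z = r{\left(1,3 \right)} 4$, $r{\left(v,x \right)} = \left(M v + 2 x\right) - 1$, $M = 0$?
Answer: $400$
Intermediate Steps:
$r{\left(v,x \right)} = -1 + 2 x$ ($r{\left(v,x \right)} = \left(0 v + 2 x\right) - 1 = \left(0 + 2 x\right) - 1 = 2 x - 1 = -1 + 2 x$)
$Z = 20$ ($Z = \left(-1 + 2 \cdot 3\right) 4 = \left(-1 + 6\right) 4 = 5 \cdot 4 = 20$)
$Z^{2} = 20^{2} = 400$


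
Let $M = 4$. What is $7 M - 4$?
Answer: $24$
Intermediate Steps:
$7 M - 4 = 7 \cdot 4 - 4 = 28 - 4 = 24$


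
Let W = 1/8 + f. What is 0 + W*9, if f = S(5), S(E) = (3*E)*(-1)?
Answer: -1071/8 ≈ -133.88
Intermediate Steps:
S(E) = -3*E
f = -15 (f = -3*5 = -15)
W = -119/8 (W = 1/8 - 15 = -119/8 ≈ -14.875)
0 + W*9 = 0 - 119/8*9 = 0 - 1071/8 = -1071/8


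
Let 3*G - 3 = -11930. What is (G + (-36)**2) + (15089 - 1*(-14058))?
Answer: 79402/3 ≈ 26467.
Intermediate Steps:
G = -11927/3 (G = 1 + (1/3)*(-11930) = 1 - 11930/3 = -11927/3 ≈ -3975.7)
(G + (-36)**2) + (15089 - 1*(-14058)) = (-11927/3 + (-36)**2) + (15089 - 1*(-14058)) = (-11927/3 + 1296) + (15089 + 14058) = -8039/3 + 29147 = 79402/3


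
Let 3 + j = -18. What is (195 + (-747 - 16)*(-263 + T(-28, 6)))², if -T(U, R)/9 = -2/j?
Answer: 40609504324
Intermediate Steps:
j = -21 (j = -3 - 18 = -21)
T(U, R) = -6/7 (T(U, R) = -(-18)/(-21) = -(-18)*(-1)/21 = -9*2/21 = -6/7)
(195 + (-747 - 16)*(-263 + T(-28, 6)))² = (195 + (-747 - 16)*(-263 - 6/7))² = (195 - 763*(-1847/7))² = (195 + 201323)² = 201518² = 40609504324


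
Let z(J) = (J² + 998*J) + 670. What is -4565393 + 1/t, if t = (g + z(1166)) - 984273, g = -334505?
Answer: -5501828150587/1205116 ≈ -4.5654e+6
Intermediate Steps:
z(J) = 670 + J² + 998*J
t = 1205116 (t = (-334505 + (670 + 1166² + 998*1166)) - 984273 = (-334505 + (670 + 1359556 + 1163668)) - 984273 = (-334505 + 2523894) - 984273 = 2189389 - 984273 = 1205116)
-4565393 + 1/t = -4565393 + 1/1205116 = -5501828150587/1205116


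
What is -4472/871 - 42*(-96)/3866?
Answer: -529880/129511 ≈ -4.0914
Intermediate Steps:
-4472/871 - 42*(-96)/3866 = -4472*1/871 + 4032*(1/3866) = -344/67 + 2016/1933 = -529880/129511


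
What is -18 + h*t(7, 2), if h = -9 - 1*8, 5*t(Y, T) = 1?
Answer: -107/5 ≈ -21.400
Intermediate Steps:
t(Y, T) = ⅕ (t(Y, T) = (⅕)*1 = ⅕)
h = -17 (h = -9 - 8 = -17)
-18 + h*t(7, 2) = -18 - 17*⅕ = -18 - 17/5 = -107/5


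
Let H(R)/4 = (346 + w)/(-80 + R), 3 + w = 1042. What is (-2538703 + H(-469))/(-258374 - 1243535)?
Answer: 1393753487/824548041 ≈ 1.6903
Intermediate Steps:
w = 1039 (w = -3 + 1042 = 1039)
H(R) = 5540/(-80 + R) (H(R) = 4*((346 + 1039)/(-80 + R)) = 4*(1385/(-80 + R)) = 5540/(-80 + R))
(-2538703 + H(-469))/(-258374 - 1243535) = (-2538703 + 5540/(-80 - 469))/(-258374 - 1243535) = (-2538703 + 5540/(-549))/(-1501909) = (-2538703 + 5540*(-1/549))*(-1/1501909) = (-2538703 - 5540/549)*(-1/1501909) = -1393753487/549*(-1/1501909) = 1393753487/824548041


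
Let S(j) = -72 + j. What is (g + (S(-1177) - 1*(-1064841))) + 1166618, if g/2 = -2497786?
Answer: -2765362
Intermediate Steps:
g = -4995572 (g = 2*(-2497786) = -4995572)
(g + (S(-1177) - 1*(-1064841))) + 1166618 = (-4995572 + ((-72 - 1177) - 1*(-1064841))) + 1166618 = (-4995572 + (-1249 + 1064841)) + 1166618 = (-4995572 + 1063592) + 1166618 = -3931980 + 1166618 = -2765362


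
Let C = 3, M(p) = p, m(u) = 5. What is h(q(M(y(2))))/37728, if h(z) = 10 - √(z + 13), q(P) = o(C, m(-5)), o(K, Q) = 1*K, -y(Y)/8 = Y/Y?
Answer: 1/6288 ≈ 0.00015903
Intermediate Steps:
y(Y) = -8 (y(Y) = -8*Y/Y = -8*1 = -8)
o(K, Q) = K
q(P) = 3
h(z) = 10 - √(13 + z)
h(q(M(y(2))))/37728 = (10 - √(13 + 3))/37728 = (10 - √16)*(1/37728) = (10 - 1*4)*(1/37728) = (10 - 4)*(1/37728) = 6*(1/37728) = 1/6288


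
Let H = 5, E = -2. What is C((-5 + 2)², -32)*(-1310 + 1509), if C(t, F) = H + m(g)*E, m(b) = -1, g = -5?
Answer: 1393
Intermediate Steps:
C(t, F) = 7 (C(t, F) = 5 - 1*(-2) = 5 + 2 = 7)
C((-5 + 2)², -32)*(-1310 + 1509) = 7*(-1310 + 1509) = 7*199 = 1393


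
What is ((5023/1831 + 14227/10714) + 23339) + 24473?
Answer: 938023839267/19617334 ≈ 47816.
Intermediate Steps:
((5023/1831 + 14227/10714) + 23339) + 24473 = (79866059/19617334 + 23339) + 24473 = 457928824285/19617334 + 24473 = 938023839267/19617334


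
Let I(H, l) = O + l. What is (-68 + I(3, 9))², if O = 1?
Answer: 3364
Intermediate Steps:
I(H, l) = 1 + l
(-68 + I(3, 9))² = (-68 + (1 + 9))² = (-68 + 10)² = (-58)² = 3364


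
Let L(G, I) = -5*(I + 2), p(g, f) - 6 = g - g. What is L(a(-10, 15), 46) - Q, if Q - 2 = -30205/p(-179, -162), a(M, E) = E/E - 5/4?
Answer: 28753/6 ≈ 4792.2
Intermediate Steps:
p(g, f) = 6 (p(g, f) = 6 + (g - g) = 6 + 0 = 6)
a(M, E) = -¼ (a(M, E) = 1 - 5*¼ = 1 - 5/4 = -¼)
L(G, I) = -10 - 5*I (L(G, I) = -5*(2 + I) = -10 - 5*I)
Q = -30193/6 (Q = 2 - 30205/6 = -30193/6 ≈ -5032.2)
L(a(-10, 15), 46) - Q = (-10 - 5*46) - 1*(-30193/6) = (-10 - 230) + 30193/6 = -240 + 30193/6 = 28753/6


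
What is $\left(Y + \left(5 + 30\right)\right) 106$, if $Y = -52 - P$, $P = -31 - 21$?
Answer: $3710$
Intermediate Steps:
$P = -52$ ($P = -31 - 21 = -52$)
$Y = 0$ ($Y = -52 - -52 = -52 + 52 = 0$)
$\left(Y + \left(5 + 30\right)\right) 106 = \left(0 + \left(5 + 30\right)\right) 106 = \left(0 + 35\right) 106 = 35 \cdot 106 = 3710$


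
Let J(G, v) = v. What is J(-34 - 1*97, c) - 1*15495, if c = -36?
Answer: -15531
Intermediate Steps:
J(-34 - 1*97, c) - 1*15495 = -36 - 1*15495 = -36 - 15495 = -15531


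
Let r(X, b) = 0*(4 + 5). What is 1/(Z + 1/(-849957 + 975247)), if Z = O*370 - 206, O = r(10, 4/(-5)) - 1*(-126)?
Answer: 125290/5815210061 ≈ 2.1545e-5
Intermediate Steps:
r(X, b) = 0 (r(X, b) = 0*9 = 0)
O = 126 (O = 0 - 1*(-126) = 0 + 126 = 126)
Z = 46414 (Z = 126*370 - 206 = 46620 - 206 = 46414)
1/(Z + 1/(-849957 + 975247)) = 1/(46414 + 1/(-849957 + 975247)) = 1/(46414 + 1/125290) = 1/(5815210061/125290) = 125290/5815210061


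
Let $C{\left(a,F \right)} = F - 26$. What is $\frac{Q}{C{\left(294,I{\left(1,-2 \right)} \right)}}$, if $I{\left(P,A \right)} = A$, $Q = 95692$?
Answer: $- \frac{23923}{7} \approx -3417.6$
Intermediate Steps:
$C{\left(a,F \right)} = -26 + F$
$\frac{Q}{C{\left(294,I{\left(1,-2 \right)} \right)}} = \frac{95692}{-26 - 2} = \frac{95692}{-28} = 95692 \left(- \frac{1}{28}\right) = - \frac{23923}{7}$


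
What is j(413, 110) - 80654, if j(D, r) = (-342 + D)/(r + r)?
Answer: -17743809/220 ≈ -80654.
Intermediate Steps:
j(D, r) = (-342 + D)/(2*r) (j(D, r) = (-342 + D)/((2*r)) = (-342 + D)*(1/(2*r)) = (-342 + D)/(2*r))
j(413, 110) - 80654 = (½)*(-342 + 413)/110 - 80654 = (½)*(1/110)*71 - 80654 = 71/220 - 80654 = -17743809/220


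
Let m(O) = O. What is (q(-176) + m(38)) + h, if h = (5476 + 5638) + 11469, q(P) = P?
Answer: 22445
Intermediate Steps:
h = 22583 (h = 11114 + 11469 = 22583)
(q(-176) + m(38)) + h = (-176 + 38) + 22583 = -138 + 22583 = 22445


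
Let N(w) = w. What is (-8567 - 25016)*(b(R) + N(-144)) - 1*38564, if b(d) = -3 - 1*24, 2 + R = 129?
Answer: 5704129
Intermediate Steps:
R = 127 (R = -2 + 129 = 127)
b(d) = -27 (b(d) = -3 - 24 = -27)
(-8567 - 25016)*(b(R) + N(-144)) - 1*38564 = (-8567 - 25016)*(-27 - 144) - 1*38564 = -33583*(-171) - 38564 = 5742693 - 38564 = 5704129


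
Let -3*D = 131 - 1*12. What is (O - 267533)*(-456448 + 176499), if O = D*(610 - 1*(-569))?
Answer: 87987970700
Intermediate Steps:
D = -119/3 (D = -(131 - 1*12)/3 = -(131 - 12)/3 = -⅓*119 = -119/3 ≈ -39.667)
O = -46767 (O = -119*(610 - 1*(-569))/3 = -119*(610 + 569)/3 = -119/3*1179 = -46767)
(O - 267533)*(-456448 + 176499) = (-46767 - 267533)*(-456448 + 176499) = -314300*(-279949) = 87987970700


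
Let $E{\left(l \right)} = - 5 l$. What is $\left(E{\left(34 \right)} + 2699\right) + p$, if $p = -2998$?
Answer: $-469$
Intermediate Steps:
$\left(E{\left(34 \right)} + 2699\right) + p = \left(\left(-5\right) 34 + 2699\right) - 2998 = \left(-170 + 2699\right) - 2998 = 2529 - 2998 = -469$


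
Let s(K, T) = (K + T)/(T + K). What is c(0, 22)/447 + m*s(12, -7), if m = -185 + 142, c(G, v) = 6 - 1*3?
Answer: -6406/149 ≈ -42.993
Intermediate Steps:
c(G, v) = 3 (c(G, v) = 6 - 3 = 3)
s(K, T) = 1 (s(K, T) = (K + T)/(K + T) = 1)
m = -43
c(0, 22)/447 + m*s(12, -7) = 3/447 - 43*1 = 3*(1/447) - 43 = 1/149 - 43 = -6406/149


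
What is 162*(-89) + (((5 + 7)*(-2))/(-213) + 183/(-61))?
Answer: -1023883/71 ≈ -14421.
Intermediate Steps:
162*(-89) + (((5 + 7)*(-2))/(-213) + 183/(-61)) = -14418 + ((12*(-2))*(-1/213) + 183*(-1/61)) = -14418 + (-24*(-1/213) - 3) = -14418 + (8/71 - 3) = -14418 - 205/71 = -1023883/71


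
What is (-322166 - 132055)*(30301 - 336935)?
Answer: 139279602114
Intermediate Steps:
(-322166 - 132055)*(30301 - 336935) = -454221*(-306634) = 139279602114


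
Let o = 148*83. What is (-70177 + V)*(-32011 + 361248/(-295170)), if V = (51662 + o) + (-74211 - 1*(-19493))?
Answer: 95985005623997/49195 ≈ 1.9511e+9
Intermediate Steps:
o = 12284
V = 9228 (V = (51662 + 12284) + (-74211 - 1*(-19493)) = 63946 + (-74211 + 19493) = 63946 - 54718 = 9228)
(-70177 + V)*(-32011 + 361248/(-295170)) = (-70177 + 9228)*(-32011 + 361248/(-295170)) = -60949*(-32011 + 361248*(-1/295170)) = -60949*(-32011 - 60208/49195) = -60949*(-1574841353/49195) = 95985005623997/49195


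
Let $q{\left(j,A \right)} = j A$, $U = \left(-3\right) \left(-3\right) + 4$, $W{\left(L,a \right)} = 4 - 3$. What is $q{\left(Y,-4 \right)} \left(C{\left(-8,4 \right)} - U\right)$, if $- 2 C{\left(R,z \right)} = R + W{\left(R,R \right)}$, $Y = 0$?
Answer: $0$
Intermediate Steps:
$W{\left(L,a \right)} = 1$
$C{\left(R,z \right)} = - \frac{1}{2} - \frac{R}{2}$ ($C{\left(R,z \right)} = - \frac{R + 1}{2} = - \frac{1 + R}{2} = - \frac{1}{2} - \frac{R}{2}$)
$U = 13$ ($U = 9 + 4 = 13$)
$q{\left(j,A \right)} = A j$
$q{\left(Y,-4 \right)} \left(C{\left(-8,4 \right)} - U\right) = \left(-4\right) 0 \left(\left(- \frac{1}{2} - -4\right) - 13\right) = 0 \left(\left(- \frac{1}{2} + 4\right) - 13\right) = 0 \left(\frac{7}{2} - 13\right) = 0 \left(- \frac{19}{2}\right) = 0$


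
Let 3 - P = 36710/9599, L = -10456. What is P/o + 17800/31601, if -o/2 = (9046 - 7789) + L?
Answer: 3143272696887/5580812505602 ≈ 0.56323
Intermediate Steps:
o = 18398 (o = -2*((9046 - 7789) - 10456) = -2*(1257 - 10456) = -2*(-9199) = 18398)
P = -7913/9599 (P = 3 - 36710/9599 = -7913/9599 ≈ -0.82436)
P/o + 17800/31601 = -7913/9599/18398 + 17800/31601 = -7913/9599*1/18398 + 17800*(1/31601) = -7913/176602402 + 17800/31601 = 3143272696887/5580812505602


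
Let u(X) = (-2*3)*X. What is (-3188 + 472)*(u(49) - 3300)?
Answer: 9761304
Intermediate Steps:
u(X) = -6*X
(-3188 + 472)*(u(49) - 3300) = (-3188 + 472)*(-6*49 - 3300) = -2716*(-294 - 3300) = -2716*(-3594) = 9761304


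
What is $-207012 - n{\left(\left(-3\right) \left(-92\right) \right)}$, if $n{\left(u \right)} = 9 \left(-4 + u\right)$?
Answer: $-209460$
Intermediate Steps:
$n{\left(u \right)} = -36 + 9 u$
$-207012 - n{\left(\left(-3\right) \left(-92\right) \right)} = -207012 - \left(-36 + 9 \left(\left(-3\right) \left(-92\right)\right)\right) = -207012 - \left(-36 + 9 \cdot 276\right) = -207012 - \left(-36 + 2484\right) = -207012 - 2448 = -209460$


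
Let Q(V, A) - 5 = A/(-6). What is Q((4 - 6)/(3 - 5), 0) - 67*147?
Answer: -9844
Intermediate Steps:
Q(V, A) = 5 - A/6 (Q(V, A) = 5 + A/(-6) = 5 + A*(-⅙) = 5 - A/6)
Q((4 - 6)/(3 - 5), 0) - 67*147 = (5 - ⅙*0) - 67*147 = (5 + 0) - 9849 = 5 - 9849 = -9844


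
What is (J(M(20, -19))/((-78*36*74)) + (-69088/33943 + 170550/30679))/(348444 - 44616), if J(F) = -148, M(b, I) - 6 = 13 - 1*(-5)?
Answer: 30490639681/2628449404113456 ≈ 1.1600e-5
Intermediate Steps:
M(b, I) = 24 (M(b, I) = 6 + (13 - 1*(-5)) = 6 + (13 + 5) = 6 + 18 = 24)
(J(M(20, -19))/((-78*36*74)) + (-69088/33943 + 170550/30679))/(348444 - 44616) = (-148/(-78*36*74) + (-69088/33943 + 170550/30679))/(348444 - 44616) = (-148/((-2808*74)) + (-69088*1/33943 + 170550*(1/30679)))/303828 = (-148/(-207792) + (-69088/33943 + 170550/30679))*(1/303828) = (-148*(-1/207792) + 3669427898/1041337297)*(1/303828) = (1/1404 + 3669427898/1041337297)*(1/303828) = (30490639681/8651109852)*(1/303828) = 30490639681/2628449404113456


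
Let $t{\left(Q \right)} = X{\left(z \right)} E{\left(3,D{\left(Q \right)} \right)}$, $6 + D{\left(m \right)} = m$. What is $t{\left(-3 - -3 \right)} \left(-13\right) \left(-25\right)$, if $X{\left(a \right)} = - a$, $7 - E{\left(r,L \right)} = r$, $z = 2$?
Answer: $-2600$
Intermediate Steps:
$D{\left(m \right)} = -6 + m$
$E{\left(r,L \right)} = 7 - r$
$t{\left(Q \right)} = -8$ ($t{\left(Q \right)} = \left(-1\right) 2 \left(7 - 3\right) = - 2 \left(7 - 3\right) = \left(-2\right) 4 = -8$)
$t{\left(-3 - -3 \right)} \left(-13\right) \left(-25\right) = \left(-8\right) \left(-13\right) \left(-25\right) = 104 \left(-25\right) = -2600$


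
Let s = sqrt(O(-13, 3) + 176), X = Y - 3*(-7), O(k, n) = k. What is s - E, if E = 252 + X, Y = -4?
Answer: -269 + sqrt(163) ≈ -256.23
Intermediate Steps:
X = 17 (X = -4 - 3*(-7) = -4 + 21 = 17)
E = 269 (E = 252 + 17 = 269)
s = sqrt(163) (s = sqrt(-13 + 176) = sqrt(163) ≈ 12.767)
s - E = sqrt(163) - 1*269 = sqrt(163) - 269 = -269 + sqrt(163)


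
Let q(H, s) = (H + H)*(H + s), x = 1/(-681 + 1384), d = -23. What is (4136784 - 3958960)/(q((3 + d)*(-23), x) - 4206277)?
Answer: -125010272/2659502211 ≈ -0.047005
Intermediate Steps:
x = 1/703 ≈ 0.0014225
q(H, s) = 2*H*(H + s) (q(H, s) = (2*H)*(H + s) = 2*H*(H + s))
(4136784 - 3958960)/(q((3 + d)*(-23), x) - 4206277) = (4136784 - 3958960)/(2*((3 - 23)*(-23))*((3 - 23)*(-23) + 1/703) - 4206277) = 177824/(2*(-20*(-23))*(-20*(-23) + 1/703) - 4206277) = 177824/(2*460*(460 + 1/703) - 4206277) = 177824/(2*460*(323381/703) - 4206277) = 177824/(297510520/703 - 4206277) = 177824/(-2659502211/703) = 177824*(-703/2659502211) = -125010272/2659502211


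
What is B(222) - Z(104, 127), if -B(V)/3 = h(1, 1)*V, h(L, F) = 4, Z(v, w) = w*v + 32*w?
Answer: -19936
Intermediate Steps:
Z(v, w) = 32*w + v*w (Z(v, w) = v*w + 32*w = 32*w + v*w)
B(V) = -12*V
B(222) - Z(104, 127) = -12*222 - 127*(32 + 104) = -2664 - 127*136 = -2664 - 1*17272 = -2664 - 17272 = -19936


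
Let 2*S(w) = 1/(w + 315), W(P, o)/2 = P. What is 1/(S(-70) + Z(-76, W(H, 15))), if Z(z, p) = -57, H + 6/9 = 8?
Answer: -490/27929 ≈ -0.017544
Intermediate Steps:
H = 22/3 (H = -2/3 + 8 = 22/3 ≈ 7.3333)
W(P, o) = 2*P
S(w) = 1/(2*(315 + w)) (S(w) = 1/(2*(w + 315)) = 1/(2*(315 + w)))
1/(S(-70) + Z(-76, W(H, 15))) = 1/(1/(2*(315 - 70)) - 57) = 1/((1/2)/245 - 57) = 1/((1/2)*(1/245) - 57) = 1/(1/490 - 57) = 1/(-27929/490) = -490/27929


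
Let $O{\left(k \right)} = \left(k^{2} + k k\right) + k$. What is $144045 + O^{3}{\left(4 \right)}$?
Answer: $190701$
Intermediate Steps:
$O{\left(k \right)} = k + 2 k^{2}$ ($O{\left(k \right)} = \left(k^{2} + k^{2}\right) + k = 2 k^{2} + k = k + 2 k^{2}$)
$144045 + O^{3}{\left(4 \right)} = 144045 + \left(4 \left(1 + 2 \cdot 4\right)\right)^{3} = 144045 + \left(4 \left(1 + 8\right)\right)^{3} = 144045 + \left(4 \cdot 9\right)^{3} = 144045 + 36^{3} = 144045 + 46656 = 190701$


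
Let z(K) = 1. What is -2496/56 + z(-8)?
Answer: -305/7 ≈ -43.571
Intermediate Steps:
-2496/56 + z(-8) = -2496/56 + 1 = -26*12/7 + 1 = -312/7 + 1 = -305/7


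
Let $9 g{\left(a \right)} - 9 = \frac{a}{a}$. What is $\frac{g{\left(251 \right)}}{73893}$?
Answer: $\frac{10}{665037} \approx 1.5037 \cdot 10^{-5}$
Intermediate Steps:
$g{\left(a \right)} = \frac{10}{9}$ ($g{\left(a \right)} = 1 + \frac{a \frac{1}{a}}{9} = 1 + \frac{1}{9} \cdot 1 = 1 + \frac{1}{9} = \frac{10}{9}$)
$\frac{g{\left(251 \right)}}{73893} = \frac{10}{9 \cdot 73893} = \frac{10}{9} \cdot \frac{1}{73893} = \frac{10}{665037}$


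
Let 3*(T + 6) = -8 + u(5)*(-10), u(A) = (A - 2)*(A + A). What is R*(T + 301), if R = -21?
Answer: -4039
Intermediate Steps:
u(A) = 2*A*(-2 + A) (u(A) = (-2 + A)*(2*A) = 2*A*(-2 + A))
T = -326/3 (T = -6 + (-8 + (2*5*(-2 + 5))*(-10))/3 = -6 + (-8 + (2*5*3)*(-10))/3 = -6 + (-8 + 30*(-10))/3 = -6 + (-8 - 300)/3 = -6 + (⅓)*(-308) = -6 - 308/3 = -326/3 ≈ -108.67)
R*(T + 301) = -21*(-326/3 + 301) = -21*577/3 = -4039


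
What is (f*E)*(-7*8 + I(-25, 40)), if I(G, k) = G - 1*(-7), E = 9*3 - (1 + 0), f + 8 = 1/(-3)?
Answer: 48100/3 ≈ 16033.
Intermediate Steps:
f = -25/3 (f = -8 + 1/(-3) = -8 - 1/3 = -25/3 ≈ -8.3333)
E = 26 (E = 27 - 1*1 = 27 - 1 = 26)
I(G, k) = 7 + G (I(G, k) = G + 7 = 7 + G)
(f*E)*(-7*8 + I(-25, 40)) = (-25/3*26)*(-7*8 + (7 - 25)) = -650*(-56 - 18)/3 = -650/3*(-74) = 48100/3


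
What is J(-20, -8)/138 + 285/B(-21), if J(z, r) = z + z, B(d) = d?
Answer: -6695/483 ≈ -13.861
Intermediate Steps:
J(z, r) = 2*z
J(-20, -8)/138 + 285/B(-21) = (2*(-20))/138 + 285/(-21) = -40*1/138 + 285*(-1/21) = -20/69 - 95/7 = -6695/483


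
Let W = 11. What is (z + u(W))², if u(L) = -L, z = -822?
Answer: 693889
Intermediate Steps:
(z + u(W))² = (-822 - 1*11)² = (-822 - 11)² = (-833)² = 693889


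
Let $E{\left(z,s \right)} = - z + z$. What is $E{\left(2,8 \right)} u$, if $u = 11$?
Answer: $0$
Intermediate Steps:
$E{\left(z,s \right)} = 0$
$E{\left(2,8 \right)} u = 0 \cdot 11 = 0$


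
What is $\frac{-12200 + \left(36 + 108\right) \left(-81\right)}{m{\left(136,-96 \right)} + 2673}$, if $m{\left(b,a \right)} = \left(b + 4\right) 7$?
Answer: $- \frac{23864}{3653} \approx -6.5327$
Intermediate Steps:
$m{\left(b,a \right)} = 28 + 7 b$ ($m{\left(b,a \right)} = \left(4 + b\right) 7 = 28 + 7 b$)
$\frac{-12200 + \left(36 + 108\right) \left(-81\right)}{m{\left(136,-96 \right)} + 2673} = \frac{-12200 + \left(36 + 108\right) \left(-81\right)}{\left(28 + 7 \cdot 136\right) + 2673} = \frac{-12200 + 144 \left(-81\right)}{\left(28 + 952\right) + 2673} = \frac{-12200 - 11664}{980 + 2673} = - \frac{23864}{3653}$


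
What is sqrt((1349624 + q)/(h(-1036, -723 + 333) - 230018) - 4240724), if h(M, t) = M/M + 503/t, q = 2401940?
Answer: 2*I*sqrt(8531701280512119599879)/89707133 ≈ 2059.3*I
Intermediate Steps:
h(M, t) = 1 + 503/t
sqrt((1349624 + q)/(h(-1036, -723 + 333) - 230018) - 4240724) = sqrt((1349624 + 2401940)/((503 + (-723 + 333))/(-723 + 333) - 230018) - 4240724) = sqrt(3751564/((503 - 390)/(-390) - 230018) - 4240724) = sqrt(3751564/(-1/390*113 - 230018) - 4240724) = sqrt(3751564/(-113/390 - 230018) - 4240724) = sqrt(3751564/(-89707133/390) - 4240724) = sqrt(3751564*(-390/89707133) - 4240724) = sqrt(-1463109960/89707133 - 4240724) = sqrt(-380424654994252/89707133) = 2*I*sqrt(8531701280512119599879)/89707133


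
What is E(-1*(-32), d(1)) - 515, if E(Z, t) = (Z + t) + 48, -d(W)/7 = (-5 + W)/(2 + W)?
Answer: -1277/3 ≈ -425.67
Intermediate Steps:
d(W) = -7*(-5 + W)/(2 + W)
E(Z, t) = 48 + Z + t
E(-1*(-32), d(1)) - 515 = (48 - 1*(-32) + 7*(5 - 1*1)/(2 + 1)) - 515 = (48 + 32 + 7*(5 - 1)/3) - 515 = (48 + 32 + 7*(⅓)*4) - 515 = (48 + 32 + 28/3) - 515 = 268/3 - 515 = -1277/3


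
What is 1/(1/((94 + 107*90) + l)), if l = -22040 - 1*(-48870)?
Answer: 36554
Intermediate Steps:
l = 26830 (l = -22040 + 48870 = 26830)
1/(1/((94 + 107*90) + l)) = 1/(1/((94 + 107*90) + 26830)) = 1/(1/((94 + 9630) + 26830)) = 1/(1/(9724 + 26830)) = 1/(1/36554) = 36554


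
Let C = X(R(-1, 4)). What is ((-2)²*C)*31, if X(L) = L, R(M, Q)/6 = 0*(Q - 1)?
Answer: 0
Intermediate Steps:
R(M, Q) = 0 (R(M, Q) = 6*(0*(Q - 1)) = 6*(0*(-1 + Q)) = 6*0 = 0)
C = 0
((-2)²*C)*31 = ((-2)²*0)*31 = (4*0)*31 = 0*31 = 0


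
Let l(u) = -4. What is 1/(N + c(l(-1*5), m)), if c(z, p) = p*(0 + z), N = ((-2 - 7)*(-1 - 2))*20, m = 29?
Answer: 1/424 ≈ 0.0023585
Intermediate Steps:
N = 540 (N = -9*(-3)*20 = 27*20 = 540)
c(z, p) = p*z
1/(N + c(l(-1*5), m)) = 1/(540 + 29*(-4)) = 1/(540 - 116) = 1/424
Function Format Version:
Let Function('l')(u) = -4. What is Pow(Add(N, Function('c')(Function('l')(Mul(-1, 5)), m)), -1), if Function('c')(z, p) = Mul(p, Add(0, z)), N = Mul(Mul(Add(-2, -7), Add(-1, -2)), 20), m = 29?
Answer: Rational(1, 424) ≈ 0.0023585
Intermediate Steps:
N = 540 (N = Mul(Mul(-9, -3), 20) = Mul(27, 20) = 540)
Function('c')(z, p) = Mul(p, z)
Pow(Add(N, Function('c')(Function('l')(Mul(-1, 5)), m)), -1) = Pow(Add(540, Mul(29, -4)), -1) = Pow(Add(540, -116), -1) = Pow(424, -1) = Rational(1, 424)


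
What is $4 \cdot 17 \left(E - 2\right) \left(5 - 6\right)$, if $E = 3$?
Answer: $-68$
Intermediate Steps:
$4 \cdot 17 \left(E - 2\right) \left(5 - 6\right) = 4 \cdot 17 \left(3 - 2\right) \left(5 - 6\right) = 68 \cdot 1 \left(-1\right) = 68 \left(-1\right) = -68$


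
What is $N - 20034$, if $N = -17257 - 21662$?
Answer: $-58953$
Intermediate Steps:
$N = -38919$
$N - 20034 = -38919 - 20034 = -58953$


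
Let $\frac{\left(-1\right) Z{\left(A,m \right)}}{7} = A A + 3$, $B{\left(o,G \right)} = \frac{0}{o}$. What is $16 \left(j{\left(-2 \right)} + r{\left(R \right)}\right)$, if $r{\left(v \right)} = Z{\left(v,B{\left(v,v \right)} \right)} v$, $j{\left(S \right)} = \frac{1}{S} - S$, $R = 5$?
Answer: $-15656$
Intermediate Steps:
$B{\left(o,G \right)} = 0$
$Z{\left(A,m \right)} = -21 - 7 A^{2}$ ($Z{\left(A,m \right)} = - 7 \left(A A + 3\right) = - 7 \left(A^{2} + 3\right) = - 7 \left(3 + A^{2}\right) = -21 - 7 A^{2}$)
$r{\left(v \right)} = v \left(-21 - 7 v^{2}\right)$ ($r{\left(v \right)} = \left(-21 - 7 v^{2}\right) v = v \left(-21 - 7 v^{2}\right)$)
$16 \left(j{\left(-2 \right)} + r{\left(R \right)}\right) = 16 \left(\left(\frac{1}{-2} - -2\right) - 35 \left(3 + 5^{2}\right)\right) = 16 \left(\left(- \frac{1}{2} + 2\right) - 35 \left(3 + 25\right)\right) = 16 \left(\frac{3}{2} - 35 \cdot 28\right) = 16 \left(\frac{3}{2} - 980\right) = 16 \left(- \frac{1957}{2}\right) = -15656$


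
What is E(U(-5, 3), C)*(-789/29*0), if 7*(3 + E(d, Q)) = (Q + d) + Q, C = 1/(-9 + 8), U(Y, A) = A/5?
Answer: 0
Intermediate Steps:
U(Y, A) = A/5 (U(Y, A) = A*(1/5) = A/5)
C = -1 (C = 1/(-1) = -1)
E(d, Q) = -3 + d/7 + 2*Q/7 (E(d, Q) = -3 + ((Q + d) + Q)/7 = -3 + (d + 2*Q)/7 = -3 + (d/7 + 2*Q/7) = -3 + d/7 + 2*Q/7)
E(U(-5, 3), C)*(-789/29*0) = (-3 + ((1/5)*3)/7 + (2/7)*(-1))*(-789/29*0) = (-3 + (1/7)*(3/5) - 2/7)*(-789*1/29*0) = (-3 + 3/35 - 2/7)*(-789/29*0) = -16/5*0 = 0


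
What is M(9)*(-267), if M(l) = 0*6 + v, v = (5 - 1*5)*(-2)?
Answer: 0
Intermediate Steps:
v = 0 (v = (5 - 5)*(-2) = 0*(-2) = 0)
M(l) = 0 (M(l) = 0*6 + 0 = 0 + 0 = 0)
M(9)*(-267) = 0*(-267) = 0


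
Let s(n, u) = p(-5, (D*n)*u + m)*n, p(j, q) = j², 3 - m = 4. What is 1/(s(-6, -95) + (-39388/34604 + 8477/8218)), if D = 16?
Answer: -10156274/1524525117 ≈ -0.0066619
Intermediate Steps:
m = -1 (m = 3 - 1*4 = 3 - 4 = -1)
s(n, u) = 25*n (s(n, u) = (-5)²*n = 25*n)
1/(s(-6, -95) + (-39388/34604 + 8477/8218)) = 1/(25*(-6) + (-39388/34604 + 8477/8218)) = 1/(-150 + (-39388*1/34604 + 8477*(1/8218))) = 1/(-150 + (-9847/8651 + 1211/1174)) = 1/(-150 - 1084017/10156274) = 1/(-1524525117/10156274) = -10156274/1524525117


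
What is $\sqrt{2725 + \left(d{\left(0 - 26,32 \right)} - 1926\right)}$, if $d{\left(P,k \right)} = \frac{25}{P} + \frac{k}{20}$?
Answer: $\frac{\sqrt{13513890}}{130} \approx 28.278$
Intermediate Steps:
$d{\left(P,k \right)} = \frac{25}{P} + \frac{k}{20}$ ($d{\left(P,k \right)} = \frac{25}{P} + k \frac{1}{20} = \frac{25}{P} + \frac{k}{20}$)
$\sqrt{2725 + \left(d{\left(0 - 26,32 \right)} - 1926\right)} = \sqrt{2725 - \left(\frac{9622}{5} - \frac{25}{0 - 26}\right)} = \sqrt{2725 - \left(\frac{9622}{5} + \frac{25}{26}\right)} = \sqrt{2725 + \left(\left(25 \left(- \frac{1}{26}\right) + \frac{8}{5}\right) - 1926\right)} = \sqrt{2725 + \left(\left(- \frac{25}{26} + \frac{8}{5}\right) - 1926\right)} = \sqrt{2725 + \left(\frac{83}{130} - 1926\right)} = \sqrt{2725 - \frac{250297}{130}} = \sqrt{\frac{103953}{130}} = \frac{\sqrt{13513890}}{130}$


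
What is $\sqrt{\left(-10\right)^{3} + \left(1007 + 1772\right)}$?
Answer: $\sqrt{1779} \approx 42.178$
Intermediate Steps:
$\sqrt{\left(-10\right)^{3} + \left(1007 + 1772\right)} = \sqrt{-1000 + 2779} = \sqrt{1779}$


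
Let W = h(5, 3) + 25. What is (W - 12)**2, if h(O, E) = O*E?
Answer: 784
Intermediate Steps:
h(O, E) = E*O
W = 40 (W = 3*5 + 25 = 15 + 25 = 40)
(W - 12)**2 = (40 - 12)**2 = 28**2 = 784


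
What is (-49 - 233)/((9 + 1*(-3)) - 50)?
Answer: 141/22 ≈ 6.4091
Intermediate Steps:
(-49 - 233)/((9 + 1*(-3)) - 50) = -282/((9 - 3) - 50) = -282/(6 - 50) = -282/(-44) = -282*(-1/44) = 141/22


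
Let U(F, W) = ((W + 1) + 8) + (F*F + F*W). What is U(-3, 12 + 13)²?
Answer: 1024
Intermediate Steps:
U(F, W) = 9 + W + F² + F*W (U(F, W) = ((1 + W) + 8) + (F² + F*W) = (9 + W) + (F² + F*W) = 9 + W + F² + F*W)
U(-3, 12 + 13)² = (9 + (12 + 13) + (-3)² - 3*(12 + 13))² = (9 + 25 + 9 - 3*25)² = (9 + 25 + 9 - 75)² = (-32)² = 1024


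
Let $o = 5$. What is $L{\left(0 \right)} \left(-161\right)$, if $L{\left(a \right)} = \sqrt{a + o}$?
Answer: $- 161 \sqrt{5} \approx -360.01$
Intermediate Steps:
$L{\left(a \right)} = \sqrt{5 + a}$ ($L{\left(a \right)} = \sqrt{a + 5} = \sqrt{5 + a}$)
$L{\left(0 \right)} \left(-161\right) = \sqrt{5 + 0} \left(-161\right) = \sqrt{5} \left(-161\right) = - 161 \sqrt{5}$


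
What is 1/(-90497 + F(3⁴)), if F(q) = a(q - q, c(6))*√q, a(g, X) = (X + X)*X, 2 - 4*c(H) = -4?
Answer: -2/180913 ≈ -1.1055e-5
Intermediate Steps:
c(H) = 3/2 (c(H) = ½ - ¼*(-4) = ½ + 1 = 3/2)
a(g, X) = 2*X² (a(g, X) = (2*X)*X = 2*X²)
F(q) = 9*√q/2 (F(q) = (2*(3/2)²)*√q = (2*(9/4))*√q = 9*√q/2)
1/(-90497 + F(3⁴)) = 1/(-90497 + 9*√(3⁴)/2) = 1/(-90497 + 9*√81/2) = 1/(-90497 + (9/2)*9) = 1/(-90497 + 81/2) = 1/(-180913/2) = -2/180913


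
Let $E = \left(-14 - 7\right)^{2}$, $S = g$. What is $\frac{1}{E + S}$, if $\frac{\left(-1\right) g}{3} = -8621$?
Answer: $\frac{1}{26304} \approx 3.8017 \cdot 10^{-5}$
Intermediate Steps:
$g = 25863$ ($g = \left(-3\right) \left(-8621\right) = 25863$)
$S = 25863$
$E = 441$ ($E = \left(-21\right)^{2} = 441$)
$\frac{1}{E + S} = \frac{1}{441 + 25863} = \frac{1}{26304}$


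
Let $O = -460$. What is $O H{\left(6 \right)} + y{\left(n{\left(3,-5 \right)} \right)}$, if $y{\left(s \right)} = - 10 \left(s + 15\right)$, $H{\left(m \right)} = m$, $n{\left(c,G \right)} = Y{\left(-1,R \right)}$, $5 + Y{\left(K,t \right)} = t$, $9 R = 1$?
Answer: $- \frac{25750}{9} \approx -2861.1$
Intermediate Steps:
$R = \frac{1}{9}$ ($R = \frac{1}{9} \cdot 1 = \frac{1}{9} \approx 0.11111$)
$Y{\left(K,t \right)} = -5 + t$
$n{\left(c,G \right)} = - \frac{44}{9}$ ($n{\left(c,G \right)} = -5 + \frac{1}{9} = - \frac{44}{9}$)
$y{\left(s \right)} = -150 - 10 s$ ($y{\left(s \right)} = - 10 \left(15 + s\right) = -150 - 10 s$)
$O H{\left(6 \right)} + y{\left(n{\left(3,-5 \right)} \right)} = \left(-460\right) 6 - \frac{910}{9} = -2760 + \left(-150 + \frac{440}{9}\right) = -2760 - \frac{910}{9} = - \frac{25750}{9}$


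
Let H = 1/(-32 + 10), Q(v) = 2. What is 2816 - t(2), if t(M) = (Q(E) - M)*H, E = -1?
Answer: 2816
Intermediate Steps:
H = -1/22 (H = 1/(-22) = -1/22 ≈ -0.045455)
t(M) = -1/11 + M/22 (t(M) = (2 - M)*(-1/22) = -1/11 + M/22)
2816 - t(2) = 2816 - (-1/11 + (1/22)*2) = 2816 - (-1/11 + 1/11) = 2816 - 1*0 = 2816 + 0 = 2816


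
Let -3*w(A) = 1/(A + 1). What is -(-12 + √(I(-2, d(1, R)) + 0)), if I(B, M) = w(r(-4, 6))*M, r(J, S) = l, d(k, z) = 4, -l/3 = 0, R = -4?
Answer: 12 - 2*I*√3/3 ≈ 12.0 - 1.1547*I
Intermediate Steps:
l = 0 (l = -3*0 = 0)
r(J, S) = 0
w(A) = -1/(3*(1 + A)) (w(A) = -1/(3*(A + 1)) = -1/(3*(1 + A)))
I(B, M) = -M/3 (I(B, M) = (-1/(3 + 3*0))*M = (-1/(3 + 0))*M = (-1/3)*M = (-1*⅓)*M = -M/3)
-(-12 + √(I(-2, d(1, R)) + 0)) = -(-12 + √(-⅓*4 + 0)) = -(-12 + √(-4/3 + 0)) = -(-12 + √(-4/3)) = -(-12 + 2*I*√3/3) = 12 - 2*I*√3/3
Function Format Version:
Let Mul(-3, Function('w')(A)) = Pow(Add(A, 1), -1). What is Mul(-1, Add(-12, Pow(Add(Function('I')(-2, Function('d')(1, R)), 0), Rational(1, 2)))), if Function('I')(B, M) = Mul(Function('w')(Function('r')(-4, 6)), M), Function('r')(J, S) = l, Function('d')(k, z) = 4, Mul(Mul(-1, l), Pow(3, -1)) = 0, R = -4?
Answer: Add(12, Mul(Rational(-2, 3), I, Pow(3, Rational(1, 2)))) ≈ Add(12.000, Mul(-1.1547, I))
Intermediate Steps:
l = 0 (l = Mul(-3, 0) = 0)
Function('r')(J, S) = 0
Function('w')(A) = Mul(Rational(-1, 3), Pow(Add(1, A), -1)) (Function('w')(A) = Mul(Rational(-1, 3), Pow(Add(A, 1), -1)) = Mul(Rational(-1, 3), Pow(Add(1, A), -1)))
Function('I')(B, M) = Mul(Rational(-1, 3), M) (Function('I')(B, M) = Mul(Mul(-1, Pow(Add(3, Mul(3, 0)), -1)), M) = Mul(Mul(-1, Pow(Add(3, 0), -1)), M) = Mul(Mul(-1, Pow(3, -1)), M) = Mul(Mul(-1, Rational(1, 3)), M) = Mul(Rational(-1, 3), M))
Mul(-1, Add(-12, Pow(Add(Function('I')(-2, Function('d')(1, R)), 0), Rational(1, 2)))) = Mul(-1, Add(-12, Pow(Add(Mul(Rational(-1, 3), 4), 0), Rational(1, 2)))) = Mul(-1, Add(-12, Pow(Add(Rational(-4, 3), 0), Rational(1, 2)))) = Mul(-1, Add(-12, Pow(Rational(-4, 3), Rational(1, 2)))) = Mul(-1, Add(-12, Mul(Rational(2, 3), I, Pow(3, Rational(1, 2))))) = Add(12, Mul(Rational(-2, 3), I, Pow(3, Rational(1, 2))))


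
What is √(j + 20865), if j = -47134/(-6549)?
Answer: √895196032431/6549 ≈ 144.47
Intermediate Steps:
j = 47134/6549 (j = -47134*(-1/6549) = 47134/6549 ≈ 7.1971)
√(j + 20865) = √(47134/6549 + 20865) = √(136692019/6549) = √895196032431/6549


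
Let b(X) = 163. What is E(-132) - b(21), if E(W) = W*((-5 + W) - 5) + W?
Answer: 18449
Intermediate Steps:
E(W) = W + W*(-10 + W) (E(W) = W*(-10 + W) + W = W + W*(-10 + W))
E(-132) - b(21) = -132*(-9 - 132) - 1*163 = -132*(-141) - 163 = 18612 - 163 = 18449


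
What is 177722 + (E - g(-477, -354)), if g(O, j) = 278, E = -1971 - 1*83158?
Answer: 92315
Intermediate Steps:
E = -85129 (E = -1971 - 83158 = -85129)
177722 + (E - g(-477, -354)) = 177722 + (-85129 - 1*278) = 177722 + (-85129 - 278) = 177722 - 85407 = 92315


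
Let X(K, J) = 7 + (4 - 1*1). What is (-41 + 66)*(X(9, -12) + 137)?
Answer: 3675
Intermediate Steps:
X(K, J) = 10 (X(K, J) = 7 + (4 - 1) = 7 + 3 = 10)
(-41 + 66)*(X(9, -12) + 137) = (-41 + 66)*(10 + 137) = 25*147 = 3675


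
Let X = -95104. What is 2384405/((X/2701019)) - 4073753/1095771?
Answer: -7057119790145134157/104212205184 ≈ -6.7719e+7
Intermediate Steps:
2384405/((X/2701019)) - 4073753/1095771 = 2384405/((-95104/2701019)) - 4073753/1095771 = 2384405/((-95104*1/2701019)) - 4073753*1/1095771 = 2384405/(-95104/2701019) - 4073753/1095771 = 2384405*(-2701019/95104) - 4073753/1095771 = -6440323208695/95104 - 4073753/1095771 = -7057119790145134157/104212205184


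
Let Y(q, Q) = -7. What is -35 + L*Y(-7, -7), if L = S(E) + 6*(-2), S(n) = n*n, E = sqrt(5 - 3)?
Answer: 35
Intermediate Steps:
E = sqrt(2) ≈ 1.4142
S(n) = n**2
L = -10 (L = (sqrt(2))**2 + 6*(-2) = 2 - 12 = -10)
-35 + L*Y(-7, -7) = -35 - 10*(-7) = -35 + 70 = 35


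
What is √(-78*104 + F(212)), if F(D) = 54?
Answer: I*√8058 ≈ 89.766*I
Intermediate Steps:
√(-78*104 + F(212)) = √(-78*104 + 54) = √(-8112 + 54) = √(-8058) = I*√8058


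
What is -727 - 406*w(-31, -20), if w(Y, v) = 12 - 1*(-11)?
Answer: -10065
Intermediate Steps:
w(Y, v) = 23 (w(Y, v) = 12 + 11 = 23)
-727 - 406*w(-31, -20) = -727 - 406*23 = -727 - 9338 = -10065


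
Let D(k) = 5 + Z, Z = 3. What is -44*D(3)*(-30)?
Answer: 10560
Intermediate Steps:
D(k) = 8 (D(k) = 5 + 3 = 8)
-44*D(3)*(-30) = -44*8*(-30) = -352*(-30) = 10560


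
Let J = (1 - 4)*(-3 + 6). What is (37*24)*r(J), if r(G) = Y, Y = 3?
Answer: 2664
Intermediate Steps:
J = -9 (J = -3*3 = -9)
r(G) = 3
(37*24)*r(J) = (37*24)*3 = 888*3 = 2664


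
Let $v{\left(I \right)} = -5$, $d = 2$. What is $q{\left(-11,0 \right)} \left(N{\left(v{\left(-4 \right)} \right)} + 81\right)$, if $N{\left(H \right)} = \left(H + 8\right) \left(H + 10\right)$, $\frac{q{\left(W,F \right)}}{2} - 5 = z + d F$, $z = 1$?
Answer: $1152$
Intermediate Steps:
$q{\left(W,F \right)} = 12 + 4 F$ ($q{\left(W,F \right)} = 10 + 2 \left(1 + 2 F\right) = 10 + \left(2 + 4 F\right) = 12 + 4 F$)
$N{\left(H \right)} = \left(8 + H\right) \left(10 + H\right)$
$q{\left(-11,0 \right)} \left(N{\left(v{\left(-4 \right)} \right)} + 81\right) = \left(12 + 4 \cdot 0\right) \left(\left(80 + \left(-5\right)^{2} + 18 \left(-5\right)\right) + 81\right) = \left(12 + 0\right) \left(\left(80 + 25 - 90\right) + 81\right) = 12 \left(15 + 81\right) = 12 \cdot 96 = 1152$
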